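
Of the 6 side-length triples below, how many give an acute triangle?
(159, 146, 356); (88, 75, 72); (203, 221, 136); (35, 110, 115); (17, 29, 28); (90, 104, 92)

(159,146,356): 146+159 ≤ 356, not a triangle
(88,75,72): 72²+75² = 10809 > 7744 = 88² → acute
(203,221,136): 136²+203² = 59705 > 48841 = 221² → acute
(35,110,115): 35²+110² = 13325 > 13225 = 115² → acute
(17,29,28): 17²+28² = 1073 > 841 = 29² → acute
(90,104,92): 90²+92² = 16564 > 10816 = 104² → acute
5 of the 6 are acute.

5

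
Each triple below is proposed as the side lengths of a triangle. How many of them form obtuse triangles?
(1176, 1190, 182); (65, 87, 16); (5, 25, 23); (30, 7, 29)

(1176,1190,182): 182²+1176² = 1416100 = 1190² → right
(65,87,16): 16+65 ≤ 87, not a triangle
(5,25,23): 5²+23² = 554 < 625 = 25² → obtuse
(30,7,29): 7²+29² = 890 < 900 = 30² → obtuse
2 of the 4 are obtuse.

2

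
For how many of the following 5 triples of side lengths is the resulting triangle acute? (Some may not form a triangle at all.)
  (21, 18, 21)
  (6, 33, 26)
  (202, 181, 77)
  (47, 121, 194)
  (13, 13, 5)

2

(21,18,21): 18²+21² = 765 > 441 = 21² → acute
(6,33,26): 6+26 ≤ 33, not a triangle
(202,181,77): 77²+181² = 38690 < 40804 = 202² → obtuse
(47,121,194): 47+121 ≤ 194, not a triangle
(13,13,5): 5²+13² = 194 > 169 = 13² → acute
2 of the 5 are acute.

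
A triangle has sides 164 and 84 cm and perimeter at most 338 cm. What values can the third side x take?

80 < x ≤ 90

Triangle inequality alone gives 80 < x < 248.
The perimeter condition gives x ≤ 338 − 164 − 84 = 90.
Intersecting the two: 80 < x ≤ 90.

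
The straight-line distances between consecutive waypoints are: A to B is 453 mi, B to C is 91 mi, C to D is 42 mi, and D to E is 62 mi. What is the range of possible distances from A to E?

258 ≤ AE ≤ 648 mi

The maximum is all hops collinear in one direction: 453 + 91 + 42 + 62 = 648.
The longest hop is 453; the others sum to 195. Folding the others back against it leaves at least 453 − 195 = 258.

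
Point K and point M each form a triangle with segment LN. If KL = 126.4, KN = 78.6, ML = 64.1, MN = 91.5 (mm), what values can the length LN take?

From triangle KLN: |126.4 − 78.6| < LN < 126.4 + 78.6, i.e. 47.8 < LN < 205.0.
From triangle MLN: 27.4 < LN < 155.6.
Both must hold, so LN lies in the intersection.

47.8 < LN < 155.6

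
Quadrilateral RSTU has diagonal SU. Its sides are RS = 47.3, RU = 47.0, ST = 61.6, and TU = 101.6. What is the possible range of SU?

40.0 < SU < 94.3

From triangle RSU: |47.3 − 47.0| < SU < 47.3 + 47.0, i.e. 0.3 < SU < 94.3.
From triangle TSU: 40.0 < SU < 163.2.
Both must hold, so SU lies in the intersection.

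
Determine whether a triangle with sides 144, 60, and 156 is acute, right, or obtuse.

right

Compare the square of the longest side to the sum of squares of the other two: 60² + 144² = 24336 = 156².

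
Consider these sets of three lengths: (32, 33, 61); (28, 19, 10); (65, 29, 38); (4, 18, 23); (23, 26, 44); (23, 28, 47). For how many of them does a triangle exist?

5

(32,33,61): 32+33 > 61 → valid
(10,19,28): 10+19 > 28 → valid
(29,38,65): 29+38 > 65 → valid
(4,18,23): 4+18 ≤ 23 → not valid
(23,26,44): 23+26 > 44 → valid
(23,28,47): 23+28 > 47 → valid
5 of the 6 triples form a triangle.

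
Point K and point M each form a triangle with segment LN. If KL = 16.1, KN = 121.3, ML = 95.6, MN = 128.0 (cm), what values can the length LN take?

From triangle KLN: |16.1 − 121.3| < LN < 16.1 + 121.3, i.e. 105.2 < LN < 137.4.
From triangle MLN: 32.4 < LN < 223.6.
Both must hold, so LN lies in the intersection.

105.2 < LN < 137.4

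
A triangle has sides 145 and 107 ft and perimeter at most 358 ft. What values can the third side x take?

Triangle inequality alone gives 38 < x < 252.
The perimeter condition gives x ≤ 358 − 145 − 107 = 106.
Intersecting the two: 38 < x ≤ 106.

38 < x ≤ 106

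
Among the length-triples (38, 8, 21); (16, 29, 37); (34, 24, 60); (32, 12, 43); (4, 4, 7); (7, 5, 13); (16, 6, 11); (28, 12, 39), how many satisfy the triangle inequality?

5

(8,21,38): 8+21 ≤ 38 → not valid
(16,29,37): 16+29 > 37 → valid
(24,34,60): 24+34 ≤ 60 → not valid
(12,32,43): 12+32 > 43 → valid
(4,4,7): 4+4 > 7 → valid
(5,7,13): 5+7 ≤ 13 → not valid
(6,11,16): 6+11 > 16 → valid
(12,28,39): 12+28 > 39 → valid
5 of the 8 triples form a triangle.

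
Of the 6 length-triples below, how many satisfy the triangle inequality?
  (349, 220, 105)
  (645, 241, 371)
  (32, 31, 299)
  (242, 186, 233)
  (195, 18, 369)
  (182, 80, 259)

(105,220,349): 105+220 ≤ 349 → not valid
(241,371,645): 241+371 ≤ 645 → not valid
(31,32,299): 31+32 ≤ 299 → not valid
(186,233,242): 186+233 > 242 → valid
(18,195,369): 18+195 ≤ 369 → not valid
(80,182,259): 80+182 > 259 → valid
2 of the 6 triples form a triangle.

2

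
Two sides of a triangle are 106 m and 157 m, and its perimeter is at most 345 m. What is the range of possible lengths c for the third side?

Triangle inequality alone gives 51 < c < 263.
The perimeter condition gives c ≤ 345 − 106 − 157 = 82.
Intersecting the two: 51 < c ≤ 82.

51 < c ≤ 82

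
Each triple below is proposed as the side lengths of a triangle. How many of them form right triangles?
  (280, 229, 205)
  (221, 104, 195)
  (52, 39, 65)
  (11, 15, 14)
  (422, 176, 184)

(280,229,205): 205²+229² = 94466 > 78400 = 280² → acute
(221,104,195): 104²+195² = 48841 = 221² → right
(52,39,65): 39²+52² = 4225 = 65² → right
(11,15,14): 11²+14² = 317 > 225 = 15² → acute
(422,176,184): 176+184 ≤ 422, not a triangle
2 of the 5 are right.

2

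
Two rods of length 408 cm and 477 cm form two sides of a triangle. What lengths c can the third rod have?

By the triangle inequality, c must be less than 408 + 477 = 885 and greater than |408 − 477| = 69.

69 < c < 885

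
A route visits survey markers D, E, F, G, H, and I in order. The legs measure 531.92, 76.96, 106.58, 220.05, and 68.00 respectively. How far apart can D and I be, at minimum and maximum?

The maximum is all hops collinear in one direction: 531.92 + 76.96 + 106.58 + 220.05 + 68.00 = 1003.51.
The longest hop is 531.92; the others sum to 471.59. Folding the others back against it leaves at least 531.92 − 471.59 = 60.33.

60.33 ≤ DI ≤ 1003.51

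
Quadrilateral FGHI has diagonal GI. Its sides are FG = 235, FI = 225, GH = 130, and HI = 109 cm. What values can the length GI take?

From triangle FGI: |235 − 225| < GI < 235 + 225, i.e. 10 < GI < 460.
From triangle HGI: 21 < GI < 239.
Both must hold, so GI lies in the intersection.

21 < GI < 239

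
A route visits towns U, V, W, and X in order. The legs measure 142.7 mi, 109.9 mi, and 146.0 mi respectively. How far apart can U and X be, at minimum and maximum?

0 ≤ UX ≤ 398.6 mi

The maximum is all hops collinear in one direction: 142.7 + 109.9 + 146.0 = 398.6.
The longest hop is 146.0; the others sum to 252.6. Since 146.0 ≤ 252.6, the path can fold back on itself completely, so the minimum distance is 0.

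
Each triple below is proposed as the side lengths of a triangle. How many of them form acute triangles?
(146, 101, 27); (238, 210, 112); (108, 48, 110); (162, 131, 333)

(146,101,27): 27+101 ≤ 146, not a triangle
(238,210,112): 112²+210² = 56644 = 238² → right
(108,48,110): 48²+108² = 13968 > 12100 = 110² → acute
(162,131,333): 131+162 ≤ 333, not a triangle
1 of the 4 is acute.

1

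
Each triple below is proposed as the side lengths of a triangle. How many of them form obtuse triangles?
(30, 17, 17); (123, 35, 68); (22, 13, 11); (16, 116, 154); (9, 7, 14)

3

(30,17,17): 17²+17² = 578 < 900 = 30² → obtuse
(123,35,68): 35+68 ≤ 123, not a triangle
(22,13,11): 11²+13² = 290 < 484 = 22² → obtuse
(16,116,154): 16+116 ≤ 154, not a triangle
(9,7,14): 7²+9² = 130 < 196 = 14² → obtuse
3 of the 5 are obtuse.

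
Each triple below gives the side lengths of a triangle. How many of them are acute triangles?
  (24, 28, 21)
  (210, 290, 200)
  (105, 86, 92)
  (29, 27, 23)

(24,28,21): 21²+24² = 1017 > 784 = 28² → acute
(210,290,200): 200²+210² = 84100 = 290² → right
(105,86,92): 86²+92² = 15860 > 11025 = 105² → acute
(29,27,23): 23²+27² = 1258 > 841 = 29² → acute
3 of the 4 are acute.

3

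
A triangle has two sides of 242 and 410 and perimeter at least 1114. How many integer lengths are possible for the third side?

190

Triangle inequality: 168 < x < 652. Perimeter ≥ 1114 gives x ≥ 1114 − 242 − 410 = 462.
So 462 ≤ x < 652; integers 462 through 651: 190 values.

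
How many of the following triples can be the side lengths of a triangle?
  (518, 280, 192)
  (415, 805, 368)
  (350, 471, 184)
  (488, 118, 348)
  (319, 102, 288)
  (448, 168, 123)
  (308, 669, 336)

2

(192,280,518): 192+280 ≤ 518 → not valid
(368,415,805): 368+415 ≤ 805 → not valid
(184,350,471): 184+350 > 471 → valid
(118,348,488): 118+348 ≤ 488 → not valid
(102,288,319): 102+288 > 319 → valid
(123,168,448): 123+168 ≤ 448 → not valid
(308,336,669): 308+336 ≤ 669 → not valid
2 of the 7 triples form a triangle.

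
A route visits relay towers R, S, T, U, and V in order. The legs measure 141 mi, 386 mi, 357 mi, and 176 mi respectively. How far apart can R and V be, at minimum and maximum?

The maximum is all hops collinear in one direction: 141 + 386 + 357 + 176 = 1060.
The longest hop is 386; the others sum to 674. Since 386 ≤ 674, the path can fold back on itself completely, so the minimum distance is 0.

0 ≤ RV ≤ 1060 mi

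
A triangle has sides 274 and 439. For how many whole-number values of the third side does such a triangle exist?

The third side lies in the open interval (165, 713).
Integers from 166 to 712 inclusive: 712 − 166 + 1 = 547.

547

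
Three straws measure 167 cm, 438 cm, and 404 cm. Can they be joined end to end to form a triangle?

Yes

The longest side is 438, and the other two sum to 571.
Since 571 > 438, the triangle inequality holds.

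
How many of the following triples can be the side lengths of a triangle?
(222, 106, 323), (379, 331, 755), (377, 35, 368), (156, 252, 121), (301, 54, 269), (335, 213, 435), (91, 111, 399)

5

(106,222,323): 106+222 > 323 → valid
(331,379,755): 331+379 ≤ 755 → not valid
(35,368,377): 35+368 > 377 → valid
(121,156,252): 121+156 > 252 → valid
(54,269,301): 54+269 > 301 → valid
(213,335,435): 213+335 > 435 → valid
(91,111,399): 91+111 ≤ 399 → not valid
5 of the 7 triples form a triangle.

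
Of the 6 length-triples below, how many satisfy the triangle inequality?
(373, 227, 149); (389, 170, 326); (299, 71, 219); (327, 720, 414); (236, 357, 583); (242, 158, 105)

5

(149,227,373): 149+227 > 373 → valid
(170,326,389): 170+326 > 389 → valid
(71,219,299): 71+219 ≤ 299 → not valid
(327,414,720): 327+414 > 720 → valid
(236,357,583): 236+357 > 583 → valid
(105,158,242): 105+158 > 242 → valid
5 of the 6 triples form a triangle.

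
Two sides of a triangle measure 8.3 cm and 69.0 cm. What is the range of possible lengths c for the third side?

By the triangle inequality, c must be less than 8.3 + 69.0 = 77.3 and greater than |8.3 − 69.0| = 60.7.

60.7 < c < 77.3 (cm)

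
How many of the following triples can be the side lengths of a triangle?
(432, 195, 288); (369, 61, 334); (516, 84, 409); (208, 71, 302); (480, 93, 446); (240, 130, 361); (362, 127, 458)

5

(195,288,432): 195+288 > 432 → valid
(61,334,369): 61+334 > 369 → valid
(84,409,516): 84+409 ≤ 516 → not valid
(71,208,302): 71+208 ≤ 302 → not valid
(93,446,480): 93+446 > 480 → valid
(130,240,361): 130+240 > 361 → valid
(127,362,458): 127+362 > 458 → valid
5 of the 7 triples form a triangle.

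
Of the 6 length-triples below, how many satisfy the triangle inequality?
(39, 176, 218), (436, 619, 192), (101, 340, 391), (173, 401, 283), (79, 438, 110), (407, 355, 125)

4

(39,176,218): 39+176 ≤ 218 → not valid
(192,436,619): 192+436 > 619 → valid
(101,340,391): 101+340 > 391 → valid
(173,283,401): 173+283 > 401 → valid
(79,110,438): 79+110 ≤ 438 → not valid
(125,355,407): 125+355 > 407 → valid
4 of the 6 triples form a triangle.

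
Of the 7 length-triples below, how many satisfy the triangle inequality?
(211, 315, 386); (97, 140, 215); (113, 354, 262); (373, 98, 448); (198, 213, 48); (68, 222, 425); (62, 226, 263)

(211,315,386): 211+315 > 386 → valid
(97,140,215): 97+140 > 215 → valid
(113,262,354): 113+262 > 354 → valid
(98,373,448): 98+373 > 448 → valid
(48,198,213): 48+198 > 213 → valid
(68,222,425): 68+222 ≤ 425 → not valid
(62,226,263): 62+226 > 263 → valid
6 of the 7 triples form a triangle.

6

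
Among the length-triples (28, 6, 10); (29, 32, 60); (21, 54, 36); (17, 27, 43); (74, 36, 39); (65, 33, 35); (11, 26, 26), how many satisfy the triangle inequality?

6

(6,10,28): 6+10 ≤ 28 → not valid
(29,32,60): 29+32 > 60 → valid
(21,36,54): 21+36 > 54 → valid
(17,27,43): 17+27 > 43 → valid
(36,39,74): 36+39 > 74 → valid
(33,35,65): 33+35 > 65 → valid
(11,26,26): 11+26 > 26 → valid
6 of the 7 triples form a triangle.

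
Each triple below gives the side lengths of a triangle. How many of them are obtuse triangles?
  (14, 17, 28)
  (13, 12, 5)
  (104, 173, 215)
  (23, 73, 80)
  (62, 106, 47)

4

(14,17,28): 14²+17² = 485 < 784 = 28² → obtuse
(13,12,5): 5²+12² = 169 = 13² → right
(104,173,215): 104²+173² = 40745 < 46225 = 215² → obtuse
(23,73,80): 23²+73² = 5858 < 6400 = 80² → obtuse
(62,106,47): 47²+62² = 6053 < 11236 = 106² → obtuse
4 of the 5 are obtuse.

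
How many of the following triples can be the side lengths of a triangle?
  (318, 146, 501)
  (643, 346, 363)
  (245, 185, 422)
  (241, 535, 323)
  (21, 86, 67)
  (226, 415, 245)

5

(146,318,501): 146+318 ≤ 501 → not valid
(346,363,643): 346+363 > 643 → valid
(185,245,422): 185+245 > 422 → valid
(241,323,535): 241+323 > 535 → valid
(21,67,86): 21+67 > 86 → valid
(226,245,415): 226+245 > 415 → valid
5 of the 6 triples form a triangle.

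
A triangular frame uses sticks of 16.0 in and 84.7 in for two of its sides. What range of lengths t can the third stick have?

By the triangle inequality, t must be less than 16.0 + 84.7 = 100.7 and greater than |16.0 − 84.7| = 68.7.

68.7 < t < 100.7 (in)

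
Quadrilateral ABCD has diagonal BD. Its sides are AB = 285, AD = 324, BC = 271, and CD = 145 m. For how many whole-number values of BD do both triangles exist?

289

From triangle ABD: 39 < BD < 609.
From triangle CBD: 126 < BD < 416.
Intersection: 126 < BD < 416, so integers 127 through 415: 289 values.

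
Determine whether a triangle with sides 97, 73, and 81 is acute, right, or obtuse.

Compare the square of the longest side to the sum of squares of the other two: 73² + 81² = 11890 > 9409 = 97².

acute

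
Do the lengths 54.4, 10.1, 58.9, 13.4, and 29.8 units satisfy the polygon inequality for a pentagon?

Yes

A pentagon exists iff every side is shorter than the sum of the others — equivalently, the longest side is less than the sum of the rest.
Longest side 58.9 < 107.7 (sum of the remaining 4), so yes.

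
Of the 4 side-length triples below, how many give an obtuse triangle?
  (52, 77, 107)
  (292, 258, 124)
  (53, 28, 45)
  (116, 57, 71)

(52,77,107): 52²+77² = 8633 < 11449 = 107² → obtuse
(292,258,124): 124²+258² = 81940 < 85264 = 292² → obtuse
(53,28,45): 28²+45² = 2809 = 53² → right
(116,57,71): 57²+71² = 8290 < 13456 = 116² → obtuse
3 of the 4 are obtuse.

3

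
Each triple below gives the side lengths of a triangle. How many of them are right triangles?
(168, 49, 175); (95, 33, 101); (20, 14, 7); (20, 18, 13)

1

(168,49,175): 49²+168² = 30625 = 175² → right
(95,33,101): 33²+95² = 10114 < 10201 = 101² → obtuse
(20,14,7): 7²+14² = 245 < 400 = 20² → obtuse
(20,18,13): 13²+18² = 493 > 400 = 20² → acute
1 of the 4 is right.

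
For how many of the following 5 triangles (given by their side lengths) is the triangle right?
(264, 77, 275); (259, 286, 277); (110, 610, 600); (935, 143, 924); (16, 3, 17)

3

(264,77,275): 77²+264² = 75625 = 275² → right
(259,286,277): 259²+277² = 143810 > 81796 = 286² → acute
(110,610,600): 110²+600² = 372100 = 610² → right
(935,143,924): 143²+924² = 874225 = 935² → right
(16,3,17): 3²+16² = 265 < 289 = 17² → obtuse
3 of the 5 are right.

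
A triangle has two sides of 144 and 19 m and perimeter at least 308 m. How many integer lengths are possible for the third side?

18

Triangle inequality: 125 < x < 163. Perimeter ≥ 308 gives x ≥ 308 − 144 − 19 = 145.
So 145 ≤ x < 163; integers 145 through 162: 18 values.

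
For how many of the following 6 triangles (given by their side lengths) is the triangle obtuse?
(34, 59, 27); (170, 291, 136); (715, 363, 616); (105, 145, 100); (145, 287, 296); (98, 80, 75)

2

(34,59,27): 27²+34² = 1885 < 3481 = 59² → obtuse
(170,291,136): 136²+170² = 47396 < 84681 = 291² → obtuse
(715,363,616): 363²+616² = 511225 = 715² → right
(105,145,100): 100²+105² = 21025 = 145² → right
(145,287,296): 145²+287² = 103394 > 87616 = 296² → acute
(98,80,75): 75²+80² = 12025 > 9604 = 98² → acute
2 of the 6 are obtuse.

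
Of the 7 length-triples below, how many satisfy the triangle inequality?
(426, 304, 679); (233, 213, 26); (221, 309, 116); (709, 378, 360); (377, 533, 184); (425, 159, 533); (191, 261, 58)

(304,426,679): 304+426 > 679 → valid
(26,213,233): 26+213 > 233 → valid
(116,221,309): 116+221 > 309 → valid
(360,378,709): 360+378 > 709 → valid
(184,377,533): 184+377 > 533 → valid
(159,425,533): 159+425 > 533 → valid
(58,191,261): 58+191 ≤ 261 → not valid
6 of the 7 triples form a triangle.

6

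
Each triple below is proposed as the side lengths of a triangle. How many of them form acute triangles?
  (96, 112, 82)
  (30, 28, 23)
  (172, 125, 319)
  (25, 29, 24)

3

(96,112,82): 82²+96² = 15940 > 12544 = 112² → acute
(30,28,23): 23²+28² = 1313 > 900 = 30² → acute
(172,125,319): 125+172 ≤ 319, not a triangle
(25,29,24): 24²+25² = 1201 > 841 = 29² → acute
3 of the 4 are acute.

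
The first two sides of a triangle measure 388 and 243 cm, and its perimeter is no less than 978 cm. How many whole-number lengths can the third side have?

Triangle inequality: 145 < x < 631. Perimeter ≥ 978 gives x ≥ 978 − 388 − 243 = 347.
So 347 ≤ x < 631; integers 347 through 630: 284 values.

284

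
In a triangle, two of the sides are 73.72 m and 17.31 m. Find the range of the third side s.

56.41 < s < 91.03 (m)

By the triangle inequality, s must be less than 73.72 + 17.31 = 91.03 and greater than |73.72 − 17.31| = 56.41.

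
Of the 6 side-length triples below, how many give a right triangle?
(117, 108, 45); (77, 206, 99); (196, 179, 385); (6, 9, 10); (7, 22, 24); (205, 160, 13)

(117,108,45): 45²+108² = 13689 = 117² → right
(77,206,99): 77+99 ≤ 206, not a triangle
(196,179,385): 179+196 ≤ 385, not a triangle
(6,9,10): 6²+9² = 117 > 100 = 10² → acute
(7,22,24): 7²+22² = 533 < 576 = 24² → obtuse
(205,160,13): 13+160 ≤ 205, not a triangle
1 of the 6 is right.

1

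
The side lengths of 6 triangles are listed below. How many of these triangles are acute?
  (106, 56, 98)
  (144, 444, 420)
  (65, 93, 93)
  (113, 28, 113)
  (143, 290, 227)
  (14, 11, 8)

(106,56,98): 56²+98² = 12740 > 11236 = 106² → acute
(144,444,420): 144²+420² = 197136 = 444² → right
(65,93,93): 65²+93² = 12874 > 8649 = 93² → acute
(113,28,113): 28²+113² = 13553 > 12769 = 113² → acute
(143,290,227): 143²+227² = 71978 < 84100 = 290² → obtuse
(14,11,8): 8²+11² = 185 < 196 = 14² → obtuse
3 of the 6 are acute.

3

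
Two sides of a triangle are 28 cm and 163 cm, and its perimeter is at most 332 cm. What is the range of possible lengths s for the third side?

135 < s ≤ 141

Triangle inequality alone gives 135 < s < 191.
The perimeter condition gives s ≤ 332 − 28 − 163 = 141.
Intersecting the two: 135 < s ≤ 141.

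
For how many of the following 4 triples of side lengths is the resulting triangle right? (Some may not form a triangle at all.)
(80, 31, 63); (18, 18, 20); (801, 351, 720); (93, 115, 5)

1

(80,31,63): 31²+63² = 4930 < 6400 = 80² → obtuse
(18,18,20): 18²+18² = 648 > 400 = 20² → acute
(801,351,720): 351²+720² = 641601 = 801² → right
(93,115,5): 5+93 ≤ 115, not a triangle
1 of the 4 is right.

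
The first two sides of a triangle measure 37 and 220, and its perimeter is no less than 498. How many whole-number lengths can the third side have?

16

Triangle inequality: 183 < x < 257. Perimeter ≥ 498 gives x ≥ 498 − 37 − 220 = 241.
So 241 ≤ x < 257; integers 241 through 256: 16 values.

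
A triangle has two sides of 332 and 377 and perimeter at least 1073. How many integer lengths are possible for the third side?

Triangle inequality: 45 < x < 709. Perimeter ≥ 1073 gives x ≥ 1073 − 332 − 377 = 364.
So 364 ≤ x < 709; integers 364 through 708: 345 values.

345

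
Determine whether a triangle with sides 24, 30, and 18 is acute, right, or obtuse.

Compare the square of the longest side to the sum of squares of the other two: 18² + 24² = 900 = 30².

right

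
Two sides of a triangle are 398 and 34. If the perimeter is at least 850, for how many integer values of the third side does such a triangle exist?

14

Triangle inequality: 364 < x < 432. Perimeter ≥ 850 gives x ≥ 850 − 398 − 34 = 418.
So 418 ≤ x < 432; integers 418 through 431: 14 values.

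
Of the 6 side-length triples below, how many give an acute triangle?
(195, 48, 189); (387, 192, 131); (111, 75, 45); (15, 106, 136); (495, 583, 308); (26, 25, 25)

1

(195,48,189): 48²+189² = 38025 = 195² → right
(387,192,131): 131+192 ≤ 387, not a triangle
(111,75,45): 45²+75² = 7650 < 12321 = 111² → obtuse
(15,106,136): 15+106 ≤ 136, not a triangle
(495,583,308): 308²+495² = 339889 = 583² → right
(26,25,25): 25²+25² = 1250 > 676 = 26² → acute
1 of the 6 is acute.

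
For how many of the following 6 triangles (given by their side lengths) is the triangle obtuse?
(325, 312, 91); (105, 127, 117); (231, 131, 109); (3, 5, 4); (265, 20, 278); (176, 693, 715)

2

(325,312,91): 91²+312² = 105625 = 325² → right
(105,127,117): 105²+117² = 24714 > 16129 = 127² → acute
(231,131,109): 109²+131² = 29042 < 53361 = 231² → obtuse
(3,5,4): 3²+4² = 25 = 5² → right
(265,20,278): 20²+265² = 70625 < 77284 = 278² → obtuse
(176,693,715): 176²+693² = 511225 = 715² → right
2 of the 6 are obtuse.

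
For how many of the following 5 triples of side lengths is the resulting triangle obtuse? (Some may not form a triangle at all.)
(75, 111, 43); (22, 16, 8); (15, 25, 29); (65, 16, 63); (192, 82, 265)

3

(75,111,43): 43²+75² = 7474 < 12321 = 111² → obtuse
(22,16,8): 8²+16² = 320 < 484 = 22² → obtuse
(15,25,29): 15²+25² = 850 > 841 = 29² → acute
(65,16,63): 16²+63² = 4225 = 65² → right
(192,82,265): 82²+192² = 43588 < 70225 = 265² → obtuse
3 of the 5 are obtuse.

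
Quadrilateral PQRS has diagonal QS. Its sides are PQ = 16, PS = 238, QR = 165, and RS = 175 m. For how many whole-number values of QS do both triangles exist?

From triangle PQS: 222 < QS < 254.
From triangle RQS: 10 < QS < 340.
Intersection: 222 < QS < 254, so integers 223 through 253: 31 values.

31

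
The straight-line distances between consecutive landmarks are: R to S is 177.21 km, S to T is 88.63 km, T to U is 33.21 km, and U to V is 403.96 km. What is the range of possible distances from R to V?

104.91 ≤ RV ≤ 703.01 km

The maximum is all hops collinear in one direction: 177.21 + 88.63 + 33.21 + 403.96 = 703.01.
The longest hop is 403.96; the others sum to 299.05. Folding the others back against it leaves at least 403.96 − 299.05 = 104.91.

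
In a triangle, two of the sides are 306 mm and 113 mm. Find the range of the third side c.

193 < c < 419 (mm)

By the triangle inequality, c must be less than 306 + 113 = 419 and greater than |306 − 113| = 193.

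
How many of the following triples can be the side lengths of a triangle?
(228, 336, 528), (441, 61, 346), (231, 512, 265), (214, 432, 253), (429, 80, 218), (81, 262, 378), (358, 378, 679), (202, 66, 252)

4

(228,336,528): 228+336 > 528 → valid
(61,346,441): 61+346 ≤ 441 → not valid
(231,265,512): 231+265 ≤ 512 → not valid
(214,253,432): 214+253 > 432 → valid
(80,218,429): 80+218 ≤ 429 → not valid
(81,262,378): 81+262 ≤ 378 → not valid
(358,378,679): 358+378 > 679 → valid
(66,202,252): 66+202 > 252 → valid
4 of the 8 triples form a triangle.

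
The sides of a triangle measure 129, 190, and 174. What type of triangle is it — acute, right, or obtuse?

Compare the square of the longest side to the sum of squares of the other two: 129² + 174² = 46917 > 36100 = 190².

acute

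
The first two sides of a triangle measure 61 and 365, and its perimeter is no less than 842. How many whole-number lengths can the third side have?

Triangle inequality: 304 < x < 426. Perimeter ≥ 842 gives x ≥ 842 − 61 − 365 = 416.
So 416 ≤ x < 426; integers 416 through 425: 10 values.

10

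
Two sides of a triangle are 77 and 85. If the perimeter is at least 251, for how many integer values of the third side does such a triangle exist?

73

Triangle inequality: 8 < x < 162. Perimeter ≥ 251 gives x ≥ 251 − 77 − 85 = 89.
So 89 ≤ x < 162; integers 89 through 161: 73 values.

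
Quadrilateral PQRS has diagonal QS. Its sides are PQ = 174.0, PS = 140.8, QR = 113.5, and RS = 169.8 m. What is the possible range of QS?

56.3 < QS < 283.3

From triangle PQS: |174.0 − 140.8| < QS < 174.0 + 140.8, i.e. 33.2 < QS < 314.8.
From triangle RQS: 56.3 < QS < 283.3.
Both must hold, so QS lies in the intersection.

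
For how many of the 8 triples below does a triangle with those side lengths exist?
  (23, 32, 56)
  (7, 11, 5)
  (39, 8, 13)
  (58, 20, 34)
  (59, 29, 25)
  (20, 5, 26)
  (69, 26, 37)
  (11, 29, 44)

(23,32,56): 23+32 ≤ 56 → not valid
(5,7,11): 5+7 > 11 → valid
(8,13,39): 8+13 ≤ 39 → not valid
(20,34,58): 20+34 ≤ 58 → not valid
(25,29,59): 25+29 ≤ 59 → not valid
(5,20,26): 5+20 ≤ 26 → not valid
(26,37,69): 26+37 ≤ 69 → not valid
(11,29,44): 11+29 ≤ 44 → not valid
1 of the 8 triples forms a triangle.

1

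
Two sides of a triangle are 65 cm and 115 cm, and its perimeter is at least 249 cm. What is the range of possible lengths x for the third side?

69 ≤ x < 180 cm

Triangle inequality alone gives 50 < x < 180.
The perimeter condition gives x ≥ 249 − 65 − 115 = 69.
Intersecting the two: 69 ≤ x < 180.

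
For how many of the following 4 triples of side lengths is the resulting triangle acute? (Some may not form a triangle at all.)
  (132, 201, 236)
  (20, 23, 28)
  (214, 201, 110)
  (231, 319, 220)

3

(132,201,236): 132²+201² = 57825 > 55696 = 236² → acute
(20,23,28): 20²+23² = 929 > 784 = 28² → acute
(214,201,110): 110²+201² = 52501 > 45796 = 214² → acute
(231,319,220): 220²+231² = 101761 = 319² → right
3 of the 4 are acute.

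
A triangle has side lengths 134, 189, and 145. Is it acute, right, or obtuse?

Compare the square of the longest side to the sum of squares of the other two: 134² + 145² = 38981 > 35721 = 189².

acute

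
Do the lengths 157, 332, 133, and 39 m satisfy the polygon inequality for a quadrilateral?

No

For a quadrilateral, each side must be shorter than the sum of the others.
Here the longest side is 332, but the remaining 3 sides sum to only 329.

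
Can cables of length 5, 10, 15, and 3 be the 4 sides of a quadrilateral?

Yes

A quadrilateral exists iff every side is shorter than the sum of the others — equivalently, the longest side is less than the sum of the rest.
Longest side 15 < 18 (sum of the remaining 3), so yes.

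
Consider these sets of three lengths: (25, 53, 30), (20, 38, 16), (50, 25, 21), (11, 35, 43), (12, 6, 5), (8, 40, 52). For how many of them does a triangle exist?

(25,30,53): 25+30 > 53 → valid
(16,20,38): 16+20 ≤ 38 → not valid
(21,25,50): 21+25 ≤ 50 → not valid
(11,35,43): 11+35 > 43 → valid
(5,6,12): 5+6 ≤ 12 → not valid
(8,40,52): 8+40 ≤ 52 → not valid
2 of the 6 triples form a triangle.

2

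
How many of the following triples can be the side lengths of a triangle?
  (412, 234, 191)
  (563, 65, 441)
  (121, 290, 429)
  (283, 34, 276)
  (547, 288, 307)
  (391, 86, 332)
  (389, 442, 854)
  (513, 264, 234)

4

(191,234,412): 191+234 > 412 → valid
(65,441,563): 65+441 ≤ 563 → not valid
(121,290,429): 121+290 ≤ 429 → not valid
(34,276,283): 34+276 > 283 → valid
(288,307,547): 288+307 > 547 → valid
(86,332,391): 86+332 > 391 → valid
(389,442,854): 389+442 ≤ 854 → not valid
(234,264,513): 234+264 ≤ 513 → not valid
4 of the 8 triples form a triangle.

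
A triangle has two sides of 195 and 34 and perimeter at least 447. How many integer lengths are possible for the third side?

Triangle inequality: 161 < x < 229. Perimeter ≥ 447 gives x ≥ 447 − 195 − 34 = 218.
So 218 ≤ x < 229; integers 218 through 228: 11 values.

11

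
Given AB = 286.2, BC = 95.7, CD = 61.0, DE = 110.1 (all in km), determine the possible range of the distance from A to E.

19.4 ≤ AE ≤ 553.0 km

The maximum is all hops collinear in one direction: 286.2 + 95.7 + 61.0 + 110.1 = 553.0.
The longest hop is 286.2; the others sum to 266.8. Folding the others back against it leaves at least 286.2 − 266.8 = 19.4.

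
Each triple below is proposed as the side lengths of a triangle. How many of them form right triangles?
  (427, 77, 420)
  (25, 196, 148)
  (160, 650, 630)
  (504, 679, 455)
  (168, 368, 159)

3

(427,77,420): 77²+420² = 182329 = 427² → right
(25,196,148): 25+148 ≤ 196, not a triangle
(160,650,630): 160²+630² = 422500 = 650² → right
(504,679,455): 455²+504² = 461041 = 679² → right
(168,368,159): 159+168 ≤ 368, not a triangle
3 of the 5 are right.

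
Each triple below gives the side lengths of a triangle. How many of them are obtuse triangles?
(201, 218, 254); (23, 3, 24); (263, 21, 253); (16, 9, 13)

3

(201,218,254): 201²+218² = 87925 > 64516 = 254² → acute
(23,3,24): 3²+23² = 538 < 576 = 24² → obtuse
(263,21,253): 21²+253² = 64450 < 69169 = 263² → obtuse
(16,9,13): 9²+13² = 250 < 256 = 16² → obtuse
3 of the 4 are obtuse.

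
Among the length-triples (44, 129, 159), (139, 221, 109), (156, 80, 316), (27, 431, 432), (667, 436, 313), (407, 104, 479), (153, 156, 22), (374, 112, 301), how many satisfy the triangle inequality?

7

(44,129,159): 44+129 > 159 → valid
(109,139,221): 109+139 > 221 → valid
(80,156,316): 80+156 ≤ 316 → not valid
(27,431,432): 27+431 > 432 → valid
(313,436,667): 313+436 > 667 → valid
(104,407,479): 104+407 > 479 → valid
(22,153,156): 22+153 > 156 → valid
(112,301,374): 112+301 > 374 → valid
7 of the 8 triples form a triangle.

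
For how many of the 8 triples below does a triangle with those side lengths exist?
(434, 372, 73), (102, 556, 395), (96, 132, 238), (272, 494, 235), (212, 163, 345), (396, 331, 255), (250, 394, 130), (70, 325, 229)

(73,372,434): 73+372 > 434 → valid
(102,395,556): 102+395 ≤ 556 → not valid
(96,132,238): 96+132 ≤ 238 → not valid
(235,272,494): 235+272 > 494 → valid
(163,212,345): 163+212 > 345 → valid
(255,331,396): 255+331 > 396 → valid
(130,250,394): 130+250 ≤ 394 → not valid
(70,229,325): 70+229 ≤ 325 → not valid
4 of the 8 triples form a triangle.

4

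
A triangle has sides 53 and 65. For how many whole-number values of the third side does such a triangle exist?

The third side lies in the open interval (12, 118).
Integers from 13 to 117 inclusive: 117 − 13 + 1 = 105.

105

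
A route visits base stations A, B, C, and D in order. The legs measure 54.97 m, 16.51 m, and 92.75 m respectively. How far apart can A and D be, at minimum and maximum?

The maximum is all hops collinear in one direction: 54.97 + 16.51 + 92.75 = 164.23.
The longest hop is 92.75; the others sum to 71.48. Folding the others back against it leaves at least 92.75 − 71.48 = 21.27.

21.27 ≤ AD ≤ 164.23 m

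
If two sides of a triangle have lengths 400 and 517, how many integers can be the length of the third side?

799

The third side lies in the open interval (117, 917).
Integers from 118 to 916 inclusive: 916 − 118 + 1 = 799.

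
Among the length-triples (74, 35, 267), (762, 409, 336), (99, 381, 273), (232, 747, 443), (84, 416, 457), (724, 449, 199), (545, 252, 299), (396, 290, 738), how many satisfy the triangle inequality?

2

(35,74,267): 35+74 ≤ 267 → not valid
(336,409,762): 336+409 ≤ 762 → not valid
(99,273,381): 99+273 ≤ 381 → not valid
(232,443,747): 232+443 ≤ 747 → not valid
(84,416,457): 84+416 > 457 → valid
(199,449,724): 199+449 ≤ 724 → not valid
(252,299,545): 252+299 > 545 → valid
(290,396,738): 290+396 ≤ 738 → not valid
2 of the 8 triples form a triangle.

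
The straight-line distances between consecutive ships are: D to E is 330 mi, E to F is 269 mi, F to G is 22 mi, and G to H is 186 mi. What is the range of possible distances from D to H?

0 ≤ DH ≤ 807 mi

The maximum is all hops collinear in one direction: 330 + 269 + 22 + 186 = 807.
The longest hop is 330; the others sum to 477. Since 330 ≤ 477, the path can fold back on itself completely, so the minimum distance is 0.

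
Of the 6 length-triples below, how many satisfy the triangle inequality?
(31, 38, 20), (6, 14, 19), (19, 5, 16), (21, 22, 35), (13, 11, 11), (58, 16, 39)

(20,31,38): 20+31 > 38 → valid
(6,14,19): 6+14 > 19 → valid
(5,16,19): 5+16 > 19 → valid
(21,22,35): 21+22 > 35 → valid
(11,11,13): 11+11 > 13 → valid
(16,39,58): 16+39 ≤ 58 → not valid
5 of the 6 triples form a triangle.

5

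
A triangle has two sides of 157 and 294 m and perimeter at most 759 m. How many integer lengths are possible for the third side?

Triangle inequality: 137 < x < 451. Perimeter ≤ 759 gives x ≤ 759 − 157 − 294 = 308.
So 137 < x ≤ 308; integers 138 through 308: 171 values.

171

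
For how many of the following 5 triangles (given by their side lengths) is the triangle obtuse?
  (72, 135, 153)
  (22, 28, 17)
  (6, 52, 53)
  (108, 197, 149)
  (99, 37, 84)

4

(72,135,153): 72²+135² = 23409 = 153² → right
(22,28,17): 17²+22² = 773 < 784 = 28² → obtuse
(6,52,53): 6²+52² = 2740 < 2809 = 53² → obtuse
(108,197,149): 108²+149² = 33865 < 38809 = 197² → obtuse
(99,37,84): 37²+84² = 8425 < 9801 = 99² → obtuse
4 of the 5 are obtuse.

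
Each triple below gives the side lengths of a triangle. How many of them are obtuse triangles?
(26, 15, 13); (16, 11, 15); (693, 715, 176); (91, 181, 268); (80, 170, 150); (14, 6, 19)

3

(26,15,13): 13²+15² = 394 < 676 = 26² → obtuse
(16,11,15): 11²+15² = 346 > 256 = 16² → acute
(693,715,176): 176²+693² = 511225 = 715² → right
(91,181,268): 91²+181² = 41042 < 71824 = 268² → obtuse
(80,170,150): 80²+150² = 28900 = 170² → right
(14,6,19): 6²+14² = 232 < 361 = 19² → obtuse
3 of the 6 are obtuse.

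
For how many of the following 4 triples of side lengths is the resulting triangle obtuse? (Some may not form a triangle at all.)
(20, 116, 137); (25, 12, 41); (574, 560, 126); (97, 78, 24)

(20,116,137): 20+116 ≤ 137, not a triangle
(25,12,41): 12+25 ≤ 41, not a triangle
(574,560,126): 126²+560² = 329476 = 574² → right
(97,78,24): 24²+78² = 6660 < 9409 = 97² → obtuse
1 of the 4 is obtuse.

1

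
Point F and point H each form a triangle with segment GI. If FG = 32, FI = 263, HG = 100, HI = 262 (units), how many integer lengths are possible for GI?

From triangle FGI: 231 < GI < 295.
From triangle HGI: 162 < GI < 362.
Intersection: 231 < GI < 295, so integers 232 through 294: 63 values.

63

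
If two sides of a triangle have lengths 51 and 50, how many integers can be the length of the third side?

The third side lies in the open interval (1, 101).
Integers from 2 to 100 inclusive: 100 − 2 + 1 = 99.

99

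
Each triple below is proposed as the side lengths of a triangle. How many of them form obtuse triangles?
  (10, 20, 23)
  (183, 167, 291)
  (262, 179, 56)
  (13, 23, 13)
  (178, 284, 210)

(10,20,23): 10²+20² = 500 < 529 = 23² → obtuse
(183,167,291): 167²+183² = 61378 < 84681 = 291² → obtuse
(262,179,56): 56+179 ≤ 262, not a triangle
(13,23,13): 13²+13² = 338 < 529 = 23² → obtuse
(178,284,210): 178²+210² = 75784 < 80656 = 284² → obtuse
4 of the 5 are obtuse.

4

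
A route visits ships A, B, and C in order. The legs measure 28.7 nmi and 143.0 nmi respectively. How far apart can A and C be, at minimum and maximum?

114.3 ≤ AC ≤ 171.7 nmi

By the triangle inequality, |28.7 − 143.0| ≤ AC ≤ 28.7 + 143.0.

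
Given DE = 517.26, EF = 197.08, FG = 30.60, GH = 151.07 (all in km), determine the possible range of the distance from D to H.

138.51 ≤ DH ≤ 896.01 km

The maximum is all hops collinear in one direction: 517.26 + 197.08 + 30.60 + 151.07 = 896.01.
The longest hop is 517.26; the others sum to 378.75. Folding the others back against it leaves at least 517.26 − 378.75 = 138.51.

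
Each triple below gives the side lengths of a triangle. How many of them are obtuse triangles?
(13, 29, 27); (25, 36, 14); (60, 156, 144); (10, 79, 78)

2

(13,29,27): 13²+27² = 898 > 841 = 29² → acute
(25,36,14): 14²+25² = 821 < 1296 = 36² → obtuse
(60,156,144): 60²+144² = 24336 = 156² → right
(10,79,78): 10²+78² = 6184 < 6241 = 79² → obtuse
2 of the 4 are obtuse.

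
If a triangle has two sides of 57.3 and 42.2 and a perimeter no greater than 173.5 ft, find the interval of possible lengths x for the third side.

Triangle inequality alone gives 15.1 < x < 99.5.
The perimeter condition gives x ≤ 173.5 − 57.3 − 42.2 = 74.0.
Intersecting the two: 15.1 < x ≤ 74.0.

15.1 < x ≤ 74.0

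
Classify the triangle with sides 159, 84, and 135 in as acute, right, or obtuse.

right

Compare the square of the longest side to the sum of squares of the other two: 84² + 135² = 25281 = 159².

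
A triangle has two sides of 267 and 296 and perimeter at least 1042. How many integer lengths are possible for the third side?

Triangle inequality: 29 < x < 563. Perimeter ≥ 1042 gives x ≥ 1042 − 267 − 296 = 479.
So 479 ≤ x < 563; integers 479 through 562: 84 values.

84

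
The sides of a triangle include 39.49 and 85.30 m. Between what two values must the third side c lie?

45.81 < c < 124.79

By the triangle inequality, c must be less than 39.49 + 85.30 = 124.79 and greater than |39.49 − 85.30| = 45.81.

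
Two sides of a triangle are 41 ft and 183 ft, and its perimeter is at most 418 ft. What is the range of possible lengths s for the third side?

142 < s ≤ 194

Triangle inequality alone gives 142 < s < 224.
The perimeter condition gives s ≤ 418 − 41 − 183 = 194.
Intersecting the two: 142 < s ≤ 194.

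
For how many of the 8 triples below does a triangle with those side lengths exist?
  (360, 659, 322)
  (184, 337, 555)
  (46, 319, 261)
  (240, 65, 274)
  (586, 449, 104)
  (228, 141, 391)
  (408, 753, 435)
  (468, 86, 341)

3

(322,360,659): 322+360 > 659 → valid
(184,337,555): 184+337 ≤ 555 → not valid
(46,261,319): 46+261 ≤ 319 → not valid
(65,240,274): 65+240 > 274 → valid
(104,449,586): 104+449 ≤ 586 → not valid
(141,228,391): 141+228 ≤ 391 → not valid
(408,435,753): 408+435 > 753 → valid
(86,341,468): 86+341 ≤ 468 → not valid
3 of the 8 triples form a triangle.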